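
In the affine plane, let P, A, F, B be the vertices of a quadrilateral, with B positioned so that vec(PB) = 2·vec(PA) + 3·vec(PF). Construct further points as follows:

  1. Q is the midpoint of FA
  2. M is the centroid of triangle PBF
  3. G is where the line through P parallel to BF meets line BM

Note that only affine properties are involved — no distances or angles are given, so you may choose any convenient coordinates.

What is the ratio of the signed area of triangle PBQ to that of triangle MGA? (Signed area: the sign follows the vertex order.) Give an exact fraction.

Work in coordinates with P = (0, 0), A = (1, 0), F = (0, 1), B = (2, 3).
1. Q is the midpoint of FA ⇒ Q = (1/2, 1/2)
2. M is the centroid of triangle PBF ⇒ M = (2/3, 4/3)
3. G is where the line through P parallel to BF meets line BM ⇒ G = (-2, -2)
2·[PBQ] = -1/2, 2·[MGA] = 14/3
[PBQ]:[MGA] = -1/2:14/3 = -3/28

[PBQ]:[MGA] = -3/28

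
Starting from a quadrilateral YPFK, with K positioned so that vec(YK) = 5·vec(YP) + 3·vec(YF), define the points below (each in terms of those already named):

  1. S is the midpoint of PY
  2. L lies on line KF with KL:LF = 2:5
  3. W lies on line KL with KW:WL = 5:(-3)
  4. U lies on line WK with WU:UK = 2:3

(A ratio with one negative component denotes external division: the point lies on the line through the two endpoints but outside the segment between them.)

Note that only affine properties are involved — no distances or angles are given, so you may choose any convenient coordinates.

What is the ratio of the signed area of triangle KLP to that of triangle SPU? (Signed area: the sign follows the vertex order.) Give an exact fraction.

[KLP]:[SPU] = 28/15

Choose coordinates Y = (0, 0), P = (1, 0), F = (0, 1), K = (5, 3).
1. S is the midpoint of PY ⇒ S = (1/2, 0)
2. L lies on line KF with KL:LF = 2:5 ⇒ L = (25/7, 17/7)
3. W lies on line KL with KW:WL = 5:(-3) ⇒ W = (10/7, 11/7)
4. U lies on line WK with WU:UK = 2:3 ⇒ U = (20/7, 15/7)
2·[KLP] = 2, 2·[SPU] = 15/14
[KLP]:[SPU] = 2:15/14 = 28/15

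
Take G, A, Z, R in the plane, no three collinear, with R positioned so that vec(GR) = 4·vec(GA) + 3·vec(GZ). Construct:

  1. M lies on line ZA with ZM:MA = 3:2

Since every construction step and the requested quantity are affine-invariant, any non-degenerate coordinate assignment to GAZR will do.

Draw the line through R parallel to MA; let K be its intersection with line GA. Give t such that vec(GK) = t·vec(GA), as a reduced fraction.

Choose coordinates G = (0, 0), A = (1, 0), Z = (0, 1), R = (4, 3).
1. M lies on line ZA with ZM:MA = 3:2 ⇒ M = (3/5, 2/5)
through R parallel to MA: direction (2/5, -2/5); meets GA at K = (7, 0)
K = G + t·(A−G) with t = 7

t = 7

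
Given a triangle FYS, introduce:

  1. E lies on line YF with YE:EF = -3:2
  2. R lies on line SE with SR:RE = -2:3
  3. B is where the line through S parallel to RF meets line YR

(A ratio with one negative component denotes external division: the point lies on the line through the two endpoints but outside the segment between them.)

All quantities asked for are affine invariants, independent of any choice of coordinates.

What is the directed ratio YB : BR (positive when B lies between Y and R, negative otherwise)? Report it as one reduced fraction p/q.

Set F = (0, 0), Y = (1, 0), S = (0, 1); any affine frame gives the same invariant.
1. E lies on line YF with YE:EF = -3:2 ⇒ E = (-2, 0)
2. R lies on line SE with SR:RE = -2:3 ⇒ R = (4, 3)
3. B is where the line through S parallel to RF meets line YR ⇒ B = (8, 7)
B = Y + t·(R−Y) with t = 7/3, so YB:BR = t:(1−t) = 7/3:-4/3

YB:BR = -7/4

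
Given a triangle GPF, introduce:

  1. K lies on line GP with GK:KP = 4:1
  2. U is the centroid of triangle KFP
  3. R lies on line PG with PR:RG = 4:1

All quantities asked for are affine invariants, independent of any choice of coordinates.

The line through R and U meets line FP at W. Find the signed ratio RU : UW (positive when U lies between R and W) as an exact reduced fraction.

Choose coordinates G = (0, 0), P = (1, 0), F = (0, 1).
1. K lies on line GP with GK:KP = 4:1 ⇒ K = (4/5, 0)
2. U is the centroid of triangle KFP ⇒ U = (3/5, 1/3)
3. R lies on line PG with PR:RG = 4:1 ⇒ R = (1/5, 0)
line RU meets FP at W = (7/11, 4/11)
U = R + t·(W−R) with t = 11/12, so RU:UW = 11/12:1/12

RU:UW = 11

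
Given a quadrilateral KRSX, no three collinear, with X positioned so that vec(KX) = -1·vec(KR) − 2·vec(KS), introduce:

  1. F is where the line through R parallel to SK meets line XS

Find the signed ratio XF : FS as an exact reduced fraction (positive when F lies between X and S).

XF:FS = -2

Work in coordinates with K = (0, 0), R = (1, 0), S = (0, 1), X = (-1, -2).
1. F is where the line through R parallel to SK meets line XS ⇒ F = (1, 4)
F = X + t·(S−X) with t = 2, so XF:FS = t:(1−t) = 2:-1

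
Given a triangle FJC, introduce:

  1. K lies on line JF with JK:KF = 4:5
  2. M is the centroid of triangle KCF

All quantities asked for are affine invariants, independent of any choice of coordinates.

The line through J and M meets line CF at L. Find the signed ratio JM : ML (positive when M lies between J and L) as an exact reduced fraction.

Assign F = (0, 0), J = (1, 0), C = (0, 1) — the answer is frame-independent, so this choice is without loss of generality.
1. K lies on line JF with JK:KF = 4:5 ⇒ K = (5/9, 0)
2. M is the centroid of triangle KCF ⇒ M = (5/27, 1/3)
line JM meets CF at L = (0, 9/22)
M = J + t·(L−J) with t = 22/27, so JM:ML = 22/27:5/27

JM:ML = 22/5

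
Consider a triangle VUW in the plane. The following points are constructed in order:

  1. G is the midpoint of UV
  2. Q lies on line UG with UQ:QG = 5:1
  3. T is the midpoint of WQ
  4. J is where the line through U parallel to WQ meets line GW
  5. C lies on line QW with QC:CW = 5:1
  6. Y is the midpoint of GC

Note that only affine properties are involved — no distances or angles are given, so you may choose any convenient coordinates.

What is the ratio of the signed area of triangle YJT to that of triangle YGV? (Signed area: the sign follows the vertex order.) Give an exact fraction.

Set V = (0, 0), U = (1, 0), W = (0, 1); any affine frame gives the same invariant.
1. G is the midpoint of UV ⇒ G = (1/2, 0)
2. Q lies on line UG with UQ:QG = 5:1 ⇒ Q = (7/12, 0)
3. T is the midpoint of WQ ⇒ T = (7/24, 1/2)
4. J is where the line through U parallel to WQ meets line GW ⇒ J = (-5/2, 6)
5. C lies on line QW with QC:CW = 5:1 ⇒ C = (7/72, 5/6)
6. Y is the midpoint of GC ⇒ Y = (43/144, 5/12)
2·[YJT] = -7/36, 2·[YGV] = -5/24
[YJT]:[YGV] = -7/36:-5/24 = 14/15

[YJT]:[YGV] = 14/15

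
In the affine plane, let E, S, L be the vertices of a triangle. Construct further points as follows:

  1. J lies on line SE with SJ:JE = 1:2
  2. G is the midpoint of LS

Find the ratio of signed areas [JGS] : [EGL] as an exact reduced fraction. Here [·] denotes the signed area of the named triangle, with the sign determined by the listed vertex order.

[JGS]:[EGL] = -1/3

Assign E = (0, 0), S = (1, 0), L = (0, 1) — the answer is frame-independent, so this choice is without loss of generality.
1. J lies on line SE with SJ:JE = 1:2 ⇒ J = (2/3, 0)
2. G is the midpoint of LS ⇒ G = (1/2, 1/2)
2·[JGS] = -1/6, 2·[EGL] = 1/2
[JGS]:[EGL] = -1/6:1/2 = -1/3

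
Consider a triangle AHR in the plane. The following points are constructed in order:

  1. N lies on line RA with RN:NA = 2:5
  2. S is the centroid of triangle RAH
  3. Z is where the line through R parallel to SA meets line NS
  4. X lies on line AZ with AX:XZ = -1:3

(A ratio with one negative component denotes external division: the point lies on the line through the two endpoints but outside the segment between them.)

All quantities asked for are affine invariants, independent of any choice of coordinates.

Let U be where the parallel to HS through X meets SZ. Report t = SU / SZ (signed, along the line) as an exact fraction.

Assign A = (0, 0), H = (1, 0), R = (0, 1) — the answer is frame-independent, so this choice is without loss of generality.
1. N lies on line RA with RN:NA = 2:5 ⇒ N = (0, 5/7)
2. S is the centroid of triangle RAH ⇒ S = (1/3, 1/3)
3. Z is where the line through R parallel to SA meets line NS ⇒ Z = (-2/15, 13/15)
4. X lies on line AZ with AX:XZ = -1:3 ⇒ X = (1/15, -13/30)
through X parallel to HS: direction (-2/3, 1/3); meets SZ at U = (26/15, -19/15)
U = S + t·(Z−S) with t = -3

t = -3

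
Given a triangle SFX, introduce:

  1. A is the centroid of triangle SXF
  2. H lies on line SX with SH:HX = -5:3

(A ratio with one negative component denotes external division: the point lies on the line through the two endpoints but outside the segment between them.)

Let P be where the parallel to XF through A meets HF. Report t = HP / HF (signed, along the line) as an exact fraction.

t = 11/9

Assign S = (0, 0), F = (1, 0), X = (0, 1) — the answer is frame-independent, so this choice is without loss of generality.
1. A is the centroid of triangle SXF ⇒ A = (1/3, 1/3)
2. H lies on line SX with SH:HX = -5:3 ⇒ H = (0, 5/2)
through A parallel to XF: direction (1, -1); meets HF at P = (11/9, -5/9)
P = H + t·(F−H) with t = 11/9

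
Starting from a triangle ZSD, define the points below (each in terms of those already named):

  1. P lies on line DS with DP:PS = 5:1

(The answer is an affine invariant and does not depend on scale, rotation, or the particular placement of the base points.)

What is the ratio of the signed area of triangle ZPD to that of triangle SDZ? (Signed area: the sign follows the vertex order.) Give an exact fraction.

Set Z = (0, 0), S = (1, 0), D = (0, 1); any affine frame gives the same invariant.
1. P lies on line DS with DP:PS = 5:1 ⇒ P = (5/6, 1/6)
2·[ZPD] = 5/6, 2·[SDZ] = 1
[ZPD]:[SDZ] = 5/6:1 = 5/6

[ZPD]:[SDZ] = 5/6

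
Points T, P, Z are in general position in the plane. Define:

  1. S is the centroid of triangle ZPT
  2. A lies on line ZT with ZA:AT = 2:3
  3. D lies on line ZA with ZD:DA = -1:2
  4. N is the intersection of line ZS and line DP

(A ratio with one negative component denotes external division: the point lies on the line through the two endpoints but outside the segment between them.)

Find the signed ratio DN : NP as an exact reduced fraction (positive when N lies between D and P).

Set T = (0, 0), P = (1, 0), Z = (0, 1); any affine frame gives the same invariant.
1. S is the centroid of triangle ZPT ⇒ S = (1/3, 1/3)
2. A lies on line ZT with ZA:AT = 2:3 ⇒ A = (0, 3/5)
3. D lies on line ZA with ZD:DA = -1:2 ⇒ D = (0, 7/5)
4. N is the intersection of line ZS and line DP ⇒ N = (-2/3, 7/3)
N = D + t·(P−D) with t = -2/3, so DN:NP = t:(1−t) = -2/3:5/3

DN:NP = -2/5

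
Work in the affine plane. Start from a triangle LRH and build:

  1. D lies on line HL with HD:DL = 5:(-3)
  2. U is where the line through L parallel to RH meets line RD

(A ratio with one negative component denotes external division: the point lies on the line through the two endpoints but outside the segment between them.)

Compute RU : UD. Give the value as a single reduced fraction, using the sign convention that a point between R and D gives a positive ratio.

Set L = (0, 0), R = (1, 0), H = (0, 1); any affine frame gives the same invariant.
1. D lies on line HL with HD:DL = 5:(-3) ⇒ D = (0, -3/2)
2. U is where the line through L parallel to RH meets line RD ⇒ U = (3/5, -3/5)
U = R + t·(D−R) with t = 2/5, so RU:UD = t:(1−t) = 2/5:3/5

RU:UD = 2/3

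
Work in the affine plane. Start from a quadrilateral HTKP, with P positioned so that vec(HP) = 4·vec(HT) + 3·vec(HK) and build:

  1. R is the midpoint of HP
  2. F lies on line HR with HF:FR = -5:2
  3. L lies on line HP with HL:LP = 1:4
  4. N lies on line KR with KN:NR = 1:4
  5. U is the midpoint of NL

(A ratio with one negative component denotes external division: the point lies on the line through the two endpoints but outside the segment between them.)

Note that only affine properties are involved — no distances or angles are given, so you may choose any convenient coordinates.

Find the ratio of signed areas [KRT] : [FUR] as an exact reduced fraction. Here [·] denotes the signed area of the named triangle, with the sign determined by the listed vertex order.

Set H = (0, 0), T = (1, 0), K = (0, 1), P = (4, 3); any affine frame gives the same invariant.
1. R is the midpoint of HP ⇒ R = (2, 3/2)
2. F lies on line HR with HF:FR = -5:2 ⇒ F = (10/3, 5/2)
3. L lies on line HP with HL:LP = 1:4 ⇒ L = (4/5, 3/5)
4. N lies on line KR with KN:NR = 1:4 ⇒ N = (2/5, 11/10)
5. U is the midpoint of NL ⇒ U = (3/5, 17/20)
2·[KRT] = -5/2, 2·[FUR] = 8/15
[KRT]:[FUR] = -5/2:8/15 = -75/16

[KRT]:[FUR] = -75/16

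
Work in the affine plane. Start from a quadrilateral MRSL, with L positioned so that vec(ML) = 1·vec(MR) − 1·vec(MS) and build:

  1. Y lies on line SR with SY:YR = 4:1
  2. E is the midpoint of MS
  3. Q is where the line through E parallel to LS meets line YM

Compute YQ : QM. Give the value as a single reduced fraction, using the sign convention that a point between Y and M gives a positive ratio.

YQ:QM = 13/5

Set M = (0, 0), R = (1, 0), S = (0, 1), L = (1, -1); any affine frame gives the same invariant.
1. Y lies on line SR with SY:YR = 4:1 ⇒ Y = (4/5, 1/5)
2. E is the midpoint of MS ⇒ E = (0, 1/2)
3. Q is where the line through E parallel to LS meets line YM ⇒ Q = (2/9, 1/18)
Q = Y + t·(M−Y) with t = 13/18, so YQ:QM = t:(1−t) = 13/18:5/18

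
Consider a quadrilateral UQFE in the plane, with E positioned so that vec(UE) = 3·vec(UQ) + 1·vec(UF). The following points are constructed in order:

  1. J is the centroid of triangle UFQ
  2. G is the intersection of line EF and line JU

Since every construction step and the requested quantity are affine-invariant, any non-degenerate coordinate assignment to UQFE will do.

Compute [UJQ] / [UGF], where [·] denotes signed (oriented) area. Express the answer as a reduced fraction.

Assign U = (0, 0), Q = (1, 0), F = (0, 1), E = (3, 1) — the answer is frame-independent, so this choice is without loss of generality.
1. J is the centroid of triangle UFQ ⇒ J = (1/3, 1/3)
2. G is the intersection of line EF and line JU ⇒ G = (1, 1)
2·[UJQ] = -1/3, 2·[UGF] = 1
[UJQ]:[UGF] = -1/3:1 = -1/3

[UJQ]:[UGF] = -1/3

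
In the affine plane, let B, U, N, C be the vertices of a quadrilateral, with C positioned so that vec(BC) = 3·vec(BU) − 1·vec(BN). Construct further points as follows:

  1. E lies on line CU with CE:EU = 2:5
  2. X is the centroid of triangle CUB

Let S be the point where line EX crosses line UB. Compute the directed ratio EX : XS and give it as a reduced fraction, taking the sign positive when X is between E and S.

EX:XS = 8/7

Assign B = (0, 0), U = (1, 0), N = (0, 1), C = (3, -1) — the answer is frame-independent, so this choice is without loss of generality.
1. E lies on line CU with CE:EU = 2:5 ⇒ E = (17/7, -5/7)
2. X is the centroid of triangle CUB ⇒ X = (4/3, -1/3)
line EX meets UB at S = (3/8, 0)
X = E + t·(S−E) with t = 8/15, so EX:XS = 8/15:7/15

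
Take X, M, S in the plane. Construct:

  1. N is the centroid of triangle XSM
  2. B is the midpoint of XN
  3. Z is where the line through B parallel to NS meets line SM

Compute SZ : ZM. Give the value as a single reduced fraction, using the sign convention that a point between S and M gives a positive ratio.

SZ:ZM = -1/3

Work in coordinates with X = (0, 0), M = (1, 0), S = (0, 1).
1. N is the centroid of triangle XSM ⇒ N = (1/3, 1/3)
2. B is the midpoint of XN ⇒ B = (1/6, 1/6)
3. Z is where the line through B parallel to NS meets line SM ⇒ Z = (-1/2, 3/2)
Z = S + t·(M−S) with t = -1/2, so SZ:ZM = t:(1−t) = -1/2:3/2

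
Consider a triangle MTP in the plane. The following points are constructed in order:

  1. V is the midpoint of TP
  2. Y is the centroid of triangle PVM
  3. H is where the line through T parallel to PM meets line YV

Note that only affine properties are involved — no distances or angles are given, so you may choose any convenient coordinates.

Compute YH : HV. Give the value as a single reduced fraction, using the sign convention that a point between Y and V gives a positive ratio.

YH:HV = -5/3

Set M = (0, 0), T = (1, 0), P = (0, 1); any affine frame gives the same invariant.
1. V is the midpoint of TP ⇒ V = (1/2, 1/2)
2. Y is the centroid of triangle PVM ⇒ Y = (1/6, 1/2)
3. H is where the line through T parallel to PM meets line YV ⇒ H = (1, 1/2)
H = Y + t·(V−Y) with t = 5/2, so YH:HV = t:(1−t) = 5/2:-3/2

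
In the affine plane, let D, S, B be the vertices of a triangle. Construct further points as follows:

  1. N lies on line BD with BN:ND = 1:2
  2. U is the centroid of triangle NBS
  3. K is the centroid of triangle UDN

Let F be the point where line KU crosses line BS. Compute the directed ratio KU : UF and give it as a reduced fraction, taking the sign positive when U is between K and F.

KU:UF = 10/3

Work in coordinates with D = (0, 0), S = (1, 0), B = (0, 1).
1. N lies on line BD with BN:ND = 1:2 ⇒ N = (0, 2/3)
2. U is the centroid of triangle NBS ⇒ U = (1/3, 5/9)
3. K is the centroid of triangle UDN ⇒ K = (1/9, 11/27)
line KU meets BS at F = (2/5, 3/5)
U = K + t·(F−K) with t = 10/13, so KU:UF = 10/13:3/13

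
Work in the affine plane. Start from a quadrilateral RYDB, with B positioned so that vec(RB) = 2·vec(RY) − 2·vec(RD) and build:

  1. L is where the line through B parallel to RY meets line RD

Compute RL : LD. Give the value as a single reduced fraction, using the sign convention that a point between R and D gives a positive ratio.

RL:LD = -2/3

Assign R = (0, 0), Y = (1, 0), D = (0, 1), B = (2, -2) — the answer is frame-independent, so this choice is without loss of generality.
1. L is where the line through B parallel to RY meets line RD ⇒ L = (0, -2)
L = R + t·(D−R) with t = -2, so RL:LD = t:(1−t) = -2:3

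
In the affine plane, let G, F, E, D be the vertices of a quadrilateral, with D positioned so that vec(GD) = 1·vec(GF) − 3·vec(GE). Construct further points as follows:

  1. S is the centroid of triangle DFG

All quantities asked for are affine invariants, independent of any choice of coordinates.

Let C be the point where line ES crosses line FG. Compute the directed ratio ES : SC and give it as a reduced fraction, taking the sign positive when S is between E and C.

ES:SC = -2

Work in coordinates with G = (0, 0), F = (1, 0), E = (0, 1), D = (1, -3).
1. S is the centroid of triangle DFG ⇒ S = (2/3, -1)
line ES meets FG at C = (1/3, 0)
S = E + t·(C−E) with t = 2, so ES:SC = 2:-1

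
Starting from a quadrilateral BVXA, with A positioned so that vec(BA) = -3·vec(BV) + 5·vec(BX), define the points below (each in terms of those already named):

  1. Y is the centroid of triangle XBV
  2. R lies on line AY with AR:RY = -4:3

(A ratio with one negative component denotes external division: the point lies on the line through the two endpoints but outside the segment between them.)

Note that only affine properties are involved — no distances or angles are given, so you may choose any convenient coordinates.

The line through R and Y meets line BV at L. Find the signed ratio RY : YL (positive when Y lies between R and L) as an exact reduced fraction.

Assign B = (0, 0), V = (1, 0), X = (0, 1), A = (-3, 5) — the answer is frame-independent, so this choice is without loss of generality.
1. Y is the centroid of triangle XBV ⇒ Y = (1/3, 1/3)
2. R lies on line AY with AR:RY = -4:3 ⇒ R = (31/3, -41/3)
line RY meets BV at L = (4/7, 0)
Y = R + t·(L−R) with t = 42/41, so RY:YL = 42/41:-1/41

RY:YL = -42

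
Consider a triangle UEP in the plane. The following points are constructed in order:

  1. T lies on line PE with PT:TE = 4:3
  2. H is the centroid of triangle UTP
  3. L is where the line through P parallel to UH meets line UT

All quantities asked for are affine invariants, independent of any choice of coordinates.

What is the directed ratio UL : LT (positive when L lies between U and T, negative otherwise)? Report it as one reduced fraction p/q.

UL:LT = -1/2

Choose coordinates U = (0, 0), E = (1, 0), P = (0, 1).
1. T lies on line PE with PT:TE = 4:3 ⇒ T = (4/7, 3/7)
2. H is the centroid of triangle UTP ⇒ H = (4/21, 10/21)
3. L is where the line through P parallel to UH meets line UT ⇒ L = (-4/7, -3/7)
L = U + t·(T−U) with t = -1, so UL:LT = t:(1−t) = -1:2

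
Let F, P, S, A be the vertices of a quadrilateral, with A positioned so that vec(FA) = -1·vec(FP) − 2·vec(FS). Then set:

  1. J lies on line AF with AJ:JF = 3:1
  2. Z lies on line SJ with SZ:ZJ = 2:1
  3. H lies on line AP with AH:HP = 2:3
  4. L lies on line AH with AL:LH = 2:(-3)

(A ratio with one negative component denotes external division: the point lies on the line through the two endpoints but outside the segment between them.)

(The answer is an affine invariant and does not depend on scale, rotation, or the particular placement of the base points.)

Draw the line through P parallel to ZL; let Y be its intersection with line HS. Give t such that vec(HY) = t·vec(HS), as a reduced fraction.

t = -42/139

Set F = (0, 0), P = (1, 0), S = (0, 1), A = (-1, -2); any affine frame gives the same invariant.
1. J lies on line AF with AJ:JF = 3:1 ⇒ J = (-1/4, -1/2)
2. Z lies on line SJ with SZ:ZJ = 2:1 ⇒ Z = (-1/6, 0)
3. H lies on line AP with AH:HP = 2:3 ⇒ H = (-1/5, -6/5)
4. L lies on line AH with AL:LH = 2:(-3) ⇒ L = (-13/5, -18/5)
through P parallel to ZL: direction (-73/30, -18/5); meets HS at Y = (-181/695, -1296/695)
Y = H + t·(S−H) with t = -42/139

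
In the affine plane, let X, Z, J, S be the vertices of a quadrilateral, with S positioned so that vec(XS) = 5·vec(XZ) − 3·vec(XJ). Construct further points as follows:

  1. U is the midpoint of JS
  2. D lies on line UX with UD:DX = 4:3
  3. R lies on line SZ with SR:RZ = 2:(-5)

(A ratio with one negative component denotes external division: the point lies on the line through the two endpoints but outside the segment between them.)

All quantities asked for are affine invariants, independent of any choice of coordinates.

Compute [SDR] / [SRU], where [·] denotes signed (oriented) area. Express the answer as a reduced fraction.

[SDR]:[SRU] = 3

Choose coordinates X = (0, 0), Z = (1, 0), J = (0, 1), S = (5, -3).
1. U is the midpoint of JS ⇒ U = (5/2, -1)
2. D lies on line UX with UD:DX = 4:3 ⇒ D = (15/14, -3/7)
3. R lies on line SZ with SR:RZ = 2:(-5) ⇒ R = (23/3, -5)
2·[SDR] = 1, 2·[SRU] = 1/3
[SDR]:[SRU] = 1:1/3 = 3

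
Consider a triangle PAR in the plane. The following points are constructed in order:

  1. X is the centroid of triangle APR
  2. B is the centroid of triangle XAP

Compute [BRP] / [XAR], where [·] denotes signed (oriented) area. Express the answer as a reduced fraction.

Set P = (0, 0), A = (1, 0), R = (0, 1); any affine frame gives the same invariant.
1. X is the centroid of triangle APR ⇒ X = (1/3, 1/3)
2. B is the centroid of triangle XAP ⇒ B = (4/9, 1/9)
2·[BRP] = 4/9, 2·[XAR] = 1/3
[BRP]:[XAR] = 4/9:1/3 = 4/3

[BRP]:[XAR] = 4/3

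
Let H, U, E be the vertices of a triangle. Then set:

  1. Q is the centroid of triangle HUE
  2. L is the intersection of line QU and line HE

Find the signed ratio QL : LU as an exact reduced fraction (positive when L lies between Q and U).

Set H = (0, 0), U = (1, 0), E = (0, 1); any affine frame gives the same invariant.
1. Q is the centroid of triangle HUE ⇒ Q = (1/3, 1/3)
2. L is the intersection of line QU and line HE ⇒ L = (0, 1/2)
L = Q + t·(U−Q) with t = -1/2, so QL:LU = t:(1−t) = -1/2:3/2

QL:LU = -1/3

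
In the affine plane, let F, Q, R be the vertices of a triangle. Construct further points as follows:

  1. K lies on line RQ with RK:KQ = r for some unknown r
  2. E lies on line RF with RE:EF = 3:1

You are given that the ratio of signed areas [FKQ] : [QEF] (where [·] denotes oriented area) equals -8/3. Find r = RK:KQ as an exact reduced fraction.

r = 1/2

Choose coordinates F = (0, 0), Q = (1, 0), R = (0, 1).
1. With RK:KQ = r, write λ = r/(r+1) so K = R + λ·(Q−R); K is affine-linear in λ
2. E lies on line RF with RE:EF = 3:1 ⇒ E = (0, 1/4)
Every point depending on K is an affine combination of K and λ-independent points, so each such coordinate is linear in λ; the λ² term in each signed area is a multiple of (Q−R)×(Q−R) = 0, so 2·[FKQ] and 2·[QEF] are each linear in λ. Evaluating at λ=0 and λ=1:
  2·[FKQ] = λ − 1,   2·[QEF] = 1/4
So [FKQ]:[QEF] = (λ − 1) / (1/4). Setting this equal to -8/3:
  λ − 1 = -8/3·(1/4)  ⇒  λ = 1/3
Then r = λ/(1−λ) = (1/3)/(2/3) = 1/2. Check: with r = 1/2, K = (1/3, 2/3) and [FKQ]:[QEF] = -8/3 as required.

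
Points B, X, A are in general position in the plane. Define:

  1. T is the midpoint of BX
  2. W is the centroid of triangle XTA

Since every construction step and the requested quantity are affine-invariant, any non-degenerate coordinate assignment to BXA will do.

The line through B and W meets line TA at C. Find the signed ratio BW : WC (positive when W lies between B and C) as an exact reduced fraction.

BW:WC = -4

Choose coordinates B = (0, 0), X = (1, 0), A = (0, 1).
1. T is the midpoint of BX ⇒ T = (1/2, 0)
2. W is the centroid of triangle XTA ⇒ W = (1/2, 1/3)
line BW meets TA at C = (3/8, 1/4)
W = B + t·(C−B) with t = 4/3, so BW:WC = 4/3:-1/3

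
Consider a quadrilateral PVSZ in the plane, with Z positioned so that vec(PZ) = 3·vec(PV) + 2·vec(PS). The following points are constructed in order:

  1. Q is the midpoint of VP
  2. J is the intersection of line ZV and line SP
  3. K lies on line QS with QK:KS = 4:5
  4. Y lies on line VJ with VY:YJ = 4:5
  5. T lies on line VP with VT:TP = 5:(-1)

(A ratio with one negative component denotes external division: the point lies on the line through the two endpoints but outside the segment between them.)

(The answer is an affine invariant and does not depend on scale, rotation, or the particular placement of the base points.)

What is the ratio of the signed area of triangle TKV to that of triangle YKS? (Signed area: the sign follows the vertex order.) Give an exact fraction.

[TKV]:[YKS] = -6

Assign P = (0, 0), V = (1, 0), S = (0, 1), Z = (3, 2) — the answer is frame-independent, so this choice is without loss of generality.
1. Q is the midpoint of VP ⇒ Q = (1/2, 0)
2. J is the intersection of line ZV and line SP ⇒ J = (0, -1)
3. K lies on line QS with QK:KS = 4:5 ⇒ K = (5/18, 4/9)
4. Y lies on line VJ with VY:YJ = 4:5 ⇒ Y = (5/9, -4/9)
5. T lies on line VP with VT:TP = 5:(-1) ⇒ T = (-1/4, 0)
2·[TKV] = -5/9, 2·[YKS] = 5/54
[TKV]:[YKS] = -5/9:5/54 = -6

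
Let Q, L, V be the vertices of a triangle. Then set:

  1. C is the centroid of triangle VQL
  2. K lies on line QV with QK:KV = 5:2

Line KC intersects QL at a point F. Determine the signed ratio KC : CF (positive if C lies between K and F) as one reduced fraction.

Choose coordinates Q = (0, 0), L = (1, 0), V = (0, 1).
1. C is the centroid of triangle VQL ⇒ C = (1/3, 1/3)
2. K lies on line QV with QK:KV = 5:2 ⇒ K = (0, 5/7)
line KC meets QL at F = (5/8, 0)
C = K + t·(F−K) with t = 8/15, so KC:CF = 8/15:7/15

KC:CF = 8/7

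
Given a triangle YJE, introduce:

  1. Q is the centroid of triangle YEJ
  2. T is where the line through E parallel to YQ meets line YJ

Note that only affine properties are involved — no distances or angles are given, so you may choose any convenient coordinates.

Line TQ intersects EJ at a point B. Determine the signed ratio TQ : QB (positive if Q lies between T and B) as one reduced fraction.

Set Y = (0, 0), J = (1, 0), E = (0, 1); any affine frame gives the same invariant.
1. Q is the centroid of triangle YEJ ⇒ Q = (1/3, 1/3)
2. T is where the line through E parallel to YQ meets line YJ ⇒ T = (-1, 0)
line TQ meets EJ at B = (3/5, 2/5)
Q = T + t·(B−T) with t = 5/6, so TQ:QB = 5/6:1/6

TQ:QB = 5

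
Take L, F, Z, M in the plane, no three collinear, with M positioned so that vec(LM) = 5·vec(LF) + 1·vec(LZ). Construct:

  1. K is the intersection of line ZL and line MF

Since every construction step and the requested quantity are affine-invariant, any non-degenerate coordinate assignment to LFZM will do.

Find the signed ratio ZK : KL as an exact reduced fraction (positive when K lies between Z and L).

ZK:KL = -5

Work in coordinates with L = (0, 0), F = (1, 0), Z = (0, 1), M = (5, 1).
1. K is the intersection of line ZL and line MF ⇒ K = (0, -1/4)
K = Z + t·(L−Z) with t = 5/4, so ZK:KL = t:(1−t) = 5/4:-1/4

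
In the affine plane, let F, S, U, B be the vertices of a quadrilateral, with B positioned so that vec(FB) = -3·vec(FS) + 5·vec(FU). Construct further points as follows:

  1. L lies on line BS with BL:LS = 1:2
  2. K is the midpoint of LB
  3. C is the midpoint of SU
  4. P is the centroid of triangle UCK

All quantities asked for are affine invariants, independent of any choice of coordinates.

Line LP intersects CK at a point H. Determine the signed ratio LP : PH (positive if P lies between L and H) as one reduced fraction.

LP:PH = -8/5

Set F = (0, 0), S = (1, 0), U = (0, 1), B = (-3, 5); any affine frame gives the same invariant.
1. L lies on line BS with BL:LS = 1:2 ⇒ L = (-5/3, 10/3)
2. K is the midpoint of LB ⇒ K = (-7/3, 25/6)
3. C is the midpoint of SU ⇒ C = (1/2, 1/2)
4. P is the centroid of triangle UCK ⇒ P = (-11/18, 17/9)
line LP meets CK at H = (-61/48, 67/24)
P = L + t·(H−L) with t = 8/3, so LP:PH = 8/3:-5/3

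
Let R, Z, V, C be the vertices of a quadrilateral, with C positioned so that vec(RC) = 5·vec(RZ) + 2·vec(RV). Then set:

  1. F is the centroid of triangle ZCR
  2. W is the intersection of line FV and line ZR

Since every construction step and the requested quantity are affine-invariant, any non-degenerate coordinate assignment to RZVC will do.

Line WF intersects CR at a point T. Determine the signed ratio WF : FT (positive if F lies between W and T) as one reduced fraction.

Work in coordinates with R = (0, 0), Z = (1, 0), V = (0, 1), C = (5, 2).
1. F is the centroid of triangle ZCR ⇒ F = (2, 2/3)
2. W is the intersection of line FV and line ZR ⇒ W = (6, 0)
line WF meets CR at T = (30/17, 12/17)
F = W + t·(T−W) with t = 17/18, so WF:FT = 17/18:1/18

WF:FT = 17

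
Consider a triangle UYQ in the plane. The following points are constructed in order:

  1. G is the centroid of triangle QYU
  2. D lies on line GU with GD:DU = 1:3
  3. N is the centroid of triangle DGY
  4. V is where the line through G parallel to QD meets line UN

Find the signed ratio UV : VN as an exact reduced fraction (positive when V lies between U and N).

UV:VN = 3

Assign U = (0, 0), Y = (1, 0), Q = (0, 1) — the answer is frame-independent, so this choice is without loss of generality.
1. G is the centroid of triangle QYU ⇒ G = (1/3, 1/3)
2. D lies on line GU with GD:DU = 1:3 ⇒ D = (1/4, 1/4)
3. N is the centroid of triangle DGY ⇒ N = (19/36, 7/36)
4. V is where the line through G parallel to QD meets line UN ⇒ V = (19/48, 7/48)
V = U + t·(N−U) with t = 3/4, so UV:VN = t:(1−t) = 3/4:1/4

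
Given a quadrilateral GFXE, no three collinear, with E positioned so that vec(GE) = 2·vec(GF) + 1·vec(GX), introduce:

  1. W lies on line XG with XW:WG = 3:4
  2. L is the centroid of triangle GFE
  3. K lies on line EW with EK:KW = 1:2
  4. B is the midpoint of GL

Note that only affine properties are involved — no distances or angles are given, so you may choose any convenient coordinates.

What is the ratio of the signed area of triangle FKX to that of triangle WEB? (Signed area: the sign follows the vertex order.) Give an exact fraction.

[FKX]:[WEB] = -50/43

Assign G = (0, 0), F = (1, 0), X = (0, 1), E = (2, 1) — the answer is frame-independent, so this choice is without loss of generality.
1. W lies on line XG with XW:WG = 3:4 ⇒ W = (0, 4/7)
2. L is the centroid of triangle GFE ⇒ L = (1, 1/3)
3. K lies on line EW with EK:KW = 1:2 ⇒ K = (4/3, 6/7)
4. B is the midpoint of GL ⇒ B = (1/2, 1/6)
2·[FKX] = 25/21, 2·[WEB] = -43/42
[FKX]:[WEB] = 25/21:-43/42 = -50/43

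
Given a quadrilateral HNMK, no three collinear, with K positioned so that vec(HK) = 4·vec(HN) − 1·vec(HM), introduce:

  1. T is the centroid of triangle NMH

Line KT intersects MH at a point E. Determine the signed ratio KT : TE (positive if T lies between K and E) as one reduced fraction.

Assign H = (0, 0), N = (1, 0), M = (0, 1), K = (4, -1) — the answer is frame-independent, so this choice is without loss of generality.
1. T is the centroid of triangle NMH ⇒ T = (1/3, 1/3)
line KT meets MH at E = (0, 5/11)
T = K + t·(E−K) with t = 11/12, so KT:TE = 11/12:1/12

KT:TE = 11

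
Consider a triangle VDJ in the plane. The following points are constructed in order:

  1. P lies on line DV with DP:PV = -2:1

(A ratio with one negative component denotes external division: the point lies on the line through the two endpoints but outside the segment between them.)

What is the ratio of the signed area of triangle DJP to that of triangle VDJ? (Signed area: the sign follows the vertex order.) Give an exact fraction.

[DJP]:[VDJ] = 2

Choose coordinates V = (0, 0), D = (1, 0), J = (0, 1).
1. P lies on line DV with DP:PV = -2:1 ⇒ P = (-1, 0)
2·[DJP] = 2, 2·[VDJ] = 1
[DJP]:[VDJ] = 2:1 = 2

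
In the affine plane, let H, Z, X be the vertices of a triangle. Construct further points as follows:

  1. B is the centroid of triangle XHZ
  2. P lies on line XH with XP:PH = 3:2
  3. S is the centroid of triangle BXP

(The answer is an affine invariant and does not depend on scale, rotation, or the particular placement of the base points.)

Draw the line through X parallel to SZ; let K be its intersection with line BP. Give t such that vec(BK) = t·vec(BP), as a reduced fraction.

t = -3

Work in coordinates with H = (0, 0), Z = (1, 0), X = (0, 1).
1. B is the centroid of triangle XHZ ⇒ B = (1/3, 1/3)
2. P lies on line XH with XP:PH = 3:2 ⇒ P = (0, 2/5)
3. S is the centroid of triangle BXP ⇒ S = (1/9, 26/45)
through X parallel to SZ: direction (8/9, -26/45); meets BP at K = (4/3, 2/15)
K = B + t·(P−B) with t = -3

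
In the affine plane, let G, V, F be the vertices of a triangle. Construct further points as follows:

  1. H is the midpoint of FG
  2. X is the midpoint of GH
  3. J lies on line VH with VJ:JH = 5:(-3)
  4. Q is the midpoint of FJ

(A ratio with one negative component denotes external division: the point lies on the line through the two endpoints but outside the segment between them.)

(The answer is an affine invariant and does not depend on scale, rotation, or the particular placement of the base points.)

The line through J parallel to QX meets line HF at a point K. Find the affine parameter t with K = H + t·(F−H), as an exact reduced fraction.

t = -2

Set G = (0, 0), V = (1, 0), F = (0, 1); any affine frame gives the same invariant.
1. H is the midpoint of FG ⇒ H = (0, 1/2)
2. X is the midpoint of GH ⇒ X = (0, 1/4)
3. J lies on line VH with VJ:JH = 5:(-3) ⇒ J = (-3/2, 5/4)
4. Q is the midpoint of FJ ⇒ Q = (-3/4, 9/8)
through J parallel to QX: direction (3/4, -7/8); meets HF at K = (0, -1/2)
K = H + t·(F−H) with t = -2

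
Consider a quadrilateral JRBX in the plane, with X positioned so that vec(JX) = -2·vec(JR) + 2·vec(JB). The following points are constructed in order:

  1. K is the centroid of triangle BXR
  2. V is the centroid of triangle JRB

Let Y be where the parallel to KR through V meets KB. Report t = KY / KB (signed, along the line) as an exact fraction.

t = -2/3

Assign J = (0, 0), R = (1, 0), B = (0, 1), X = (-2, 2) — the answer is frame-independent, so this choice is without loss of generality.
1. K is the centroid of triangle BXR ⇒ K = (-1/3, 1)
2. V is the centroid of triangle JRB ⇒ V = (1/3, 1/3)
through V parallel to KR: direction (4/3, -1); meets KB at Y = (-5/9, 1)
Y = K + t·(B−K) with t = -2/3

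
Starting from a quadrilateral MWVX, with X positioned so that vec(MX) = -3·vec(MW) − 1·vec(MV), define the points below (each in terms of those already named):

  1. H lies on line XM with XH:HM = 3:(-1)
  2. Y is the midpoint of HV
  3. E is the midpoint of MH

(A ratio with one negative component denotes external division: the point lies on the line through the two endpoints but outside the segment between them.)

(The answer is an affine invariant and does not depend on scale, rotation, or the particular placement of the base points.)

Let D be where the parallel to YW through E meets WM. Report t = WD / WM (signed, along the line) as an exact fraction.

t = 1/6

Work in coordinates with M = (0, 0), W = (1, 0), V = (0, 1), X = (-3, -1).
1. H lies on line XM with XH:HM = 3:(-1) ⇒ H = (3/2, 1/2)
2. Y is the midpoint of HV ⇒ Y = (3/4, 3/4)
3. E is the midpoint of MH ⇒ E = (3/4, 1/4)
through E parallel to YW: direction (1/4, -3/4); meets WM at D = (5/6, 0)
D = W + t·(M−W) with t = 1/6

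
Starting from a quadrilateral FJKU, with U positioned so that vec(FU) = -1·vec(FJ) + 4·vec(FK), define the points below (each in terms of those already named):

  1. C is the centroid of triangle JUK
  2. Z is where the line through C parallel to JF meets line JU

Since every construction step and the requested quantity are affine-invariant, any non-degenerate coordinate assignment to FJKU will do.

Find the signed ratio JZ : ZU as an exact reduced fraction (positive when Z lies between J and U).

Set F = (0, 0), J = (1, 0), K = (0, 1), U = (-1, 4); any affine frame gives the same invariant.
1. C is the centroid of triangle JUK ⇒ C = (0, 5/3)
2. Z is where the line through C parallel to JF meets line JU ⇒ Z = (1/6, 5/3)
Z = J + t·(U−J) with t = 5/12, so JZ:ZU = t:(1−t) = 5/12:7/12

JZ:ZU = 5/7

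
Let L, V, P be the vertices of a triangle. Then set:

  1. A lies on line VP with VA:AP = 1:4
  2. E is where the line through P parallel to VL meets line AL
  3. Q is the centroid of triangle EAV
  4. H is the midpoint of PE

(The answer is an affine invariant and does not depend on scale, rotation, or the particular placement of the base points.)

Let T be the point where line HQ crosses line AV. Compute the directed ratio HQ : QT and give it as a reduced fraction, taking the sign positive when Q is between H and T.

HQ:QT = 1/2

Set L = (0, 0), V = (1, 0), P = (0, 1); any affine frame gives the same invariant.
1. A lies on line VP with VA:AP = 1:4 ⇒ A = (4/5, 1/5)
2. E is where the line through P parallel to VL meets line AL ⇒ E = (4, 1)
3. Q is the centroid of triangle EAV ⇒ Q = (29/15, 2/5)
4. H is the midpoint of PE ⇒ H = (2, 1)
line HQ meets AV at T = (9/5, -4/5)
Q = H + t·(T−H) with t = 1/3, so HQ:QT = 1/3:2/3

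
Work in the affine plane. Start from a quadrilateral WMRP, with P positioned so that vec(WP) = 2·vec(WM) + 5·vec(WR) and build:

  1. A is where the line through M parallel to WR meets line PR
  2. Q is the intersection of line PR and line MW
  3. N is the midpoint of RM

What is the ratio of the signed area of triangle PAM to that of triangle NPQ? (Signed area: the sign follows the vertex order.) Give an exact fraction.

Set W = (0, 0), M = (1, 0), R = (0, 1), P = (2, 5); any affine frame gives the same invariant.
1. A is where the line through M parallel to WR meets line PR ⇒ A = (1, 3)
2. Q is the intersection of line PR and line MW ⇒ Q = (-1/2, 0)
3. N is the midpoint of RM ⇒ N = (1/2, 1/2)
2·[PAM] = 3, 2·[NPQ] = 15/4
[PAM]:[NPQ] = 3:15/4 = 4/5

[PAM]:[NPQ] = 4/5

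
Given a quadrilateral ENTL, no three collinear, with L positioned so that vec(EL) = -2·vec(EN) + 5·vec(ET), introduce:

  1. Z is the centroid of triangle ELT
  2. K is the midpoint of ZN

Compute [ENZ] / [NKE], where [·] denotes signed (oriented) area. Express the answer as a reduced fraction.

Assign E = (0, 0), N = (1, 0), T = (0, 1), L = (-2, 5) — the answer is frame-independent, so this choice is without loss of generality.
1. Z is the centroid of triangle ELT ⇒ Z = (-2/3, 2)
2. K is the midpoint of ZN ⇒ K = (1/6, 1)
2·[ENZ] = 2, 2·[NKE] = 1
[ENZ]:[NKE] = 2:1 = 2

[ENZ]:[NKE] = 2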